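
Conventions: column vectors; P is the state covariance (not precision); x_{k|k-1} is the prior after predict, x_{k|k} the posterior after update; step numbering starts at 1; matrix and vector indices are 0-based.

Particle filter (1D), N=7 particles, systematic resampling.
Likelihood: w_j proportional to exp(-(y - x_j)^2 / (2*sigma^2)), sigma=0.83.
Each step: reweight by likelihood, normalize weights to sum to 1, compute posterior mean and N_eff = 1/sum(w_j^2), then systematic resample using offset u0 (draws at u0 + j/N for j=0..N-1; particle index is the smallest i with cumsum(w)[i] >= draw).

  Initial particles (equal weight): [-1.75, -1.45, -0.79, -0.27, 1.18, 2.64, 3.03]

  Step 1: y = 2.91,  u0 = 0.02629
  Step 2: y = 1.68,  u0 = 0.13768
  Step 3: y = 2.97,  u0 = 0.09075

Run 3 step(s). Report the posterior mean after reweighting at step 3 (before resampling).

post_mean = 2.7497

step 1: w=[0.0000, 0.0000, 0.0000, 0.0003, 0.0555, 0.4621, 0.4821]  mean=2.7460  Neff=2.2272  idx=[4, 5, 5, 5, 6, 6, 6]
step 2: w=[0.2631, 0.1616, 0.1616, 0.1616, 0.0840, 0.0840, 0.0840]  mean=2.3542  Neff=5.9259  idx=[0, 1, 1, 2, 3, 5, 6]
step 3: w=[0.0169, 0.1596, 0.1596, 0.1596, 0.1596, 0.1723, 0.1723]  mean=2.7497  Neff=6.1887  idx=[1, 2, 3, 4, 5, 5, 6]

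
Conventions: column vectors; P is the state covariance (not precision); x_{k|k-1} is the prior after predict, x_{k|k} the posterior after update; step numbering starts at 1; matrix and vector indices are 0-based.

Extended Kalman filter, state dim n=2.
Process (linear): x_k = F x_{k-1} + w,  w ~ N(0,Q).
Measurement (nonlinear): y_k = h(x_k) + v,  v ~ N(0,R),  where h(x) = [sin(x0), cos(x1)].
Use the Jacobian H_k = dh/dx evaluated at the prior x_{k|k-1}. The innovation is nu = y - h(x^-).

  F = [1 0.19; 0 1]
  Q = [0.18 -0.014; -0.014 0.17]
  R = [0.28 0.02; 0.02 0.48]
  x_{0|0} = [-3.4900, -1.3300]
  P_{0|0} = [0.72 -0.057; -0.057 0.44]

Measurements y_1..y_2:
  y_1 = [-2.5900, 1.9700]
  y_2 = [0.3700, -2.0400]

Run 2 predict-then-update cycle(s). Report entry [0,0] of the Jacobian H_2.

H_jac[0,0] = 0.4125

step 1: x^-=[-3.7427, -1.3300]  P^-=[0.8942 0.0126; 0.0126 0.6100]  H_jac=[-0.8247 0.0000; 0.0000 0.9711]  S=[0.8882 0.0099; 0.0099 1.0553]  K=[-0.8305 0.0194; -0.0180 0.5615]  nu=[-3.1556, 1.7315]  x^+=[-1.0884, -0.3010]  P^+=[0.2815 -0.0075; -0.0075 0.2772]
step 2: x^-=[-1.1456, -0.3010]  P^-=[0.4686 0.0311; 0.0311 0.4472]  H_jac=[0.4125 0.0000; 0.0000 0.2965]  S=[0.3598 0.0238; 0.0238 0.5193]  K=[0.5378 -0.0069; 0.0189 0.2544]  nu=[1.2809, -2.9950]  x^+=[-0.4360, -1.0389]  P^+=[0.3647 0.0251; 0.0251 0.4132]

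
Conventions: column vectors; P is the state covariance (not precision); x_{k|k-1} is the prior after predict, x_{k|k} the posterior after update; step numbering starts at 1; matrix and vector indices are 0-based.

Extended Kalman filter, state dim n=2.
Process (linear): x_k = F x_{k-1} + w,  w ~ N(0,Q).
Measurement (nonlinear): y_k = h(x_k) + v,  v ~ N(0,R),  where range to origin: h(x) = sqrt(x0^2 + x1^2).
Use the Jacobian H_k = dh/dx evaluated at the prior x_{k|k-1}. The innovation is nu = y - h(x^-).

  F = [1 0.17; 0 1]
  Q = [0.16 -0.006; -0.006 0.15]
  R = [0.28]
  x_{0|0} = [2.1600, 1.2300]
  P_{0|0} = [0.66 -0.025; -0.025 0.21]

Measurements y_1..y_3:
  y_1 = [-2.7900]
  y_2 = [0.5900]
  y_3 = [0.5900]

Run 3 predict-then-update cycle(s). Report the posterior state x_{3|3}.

step 1: x^-=[2.3691, 1.2300]  P^-=[0.8176 0.0047; 0.0047 0.3600]  H_jac=[0.8875 0.4608]  S=[1.0043]  K=[0.7247; 0.1693]  nu=[-5.4594]  x^+=[-1.5872, 0.3056]  P^+=[0.2902 -0.1185; -0.1185 0.3312]
step 2: x^-=[-1.5353, 0.3056]  P^-=[0.4194 -0.0682; -0.0682 0.4812]  H_jac=[-0.9808 0.1952]  S=[0.7279]  K=[-0.5834; 0.2210]  nu=[-0.9754]  x^+=[-0.9662, 0.0900]  P^+=[0.1717 0.0256; 0.0256 0.4457]
step 3: x^-=[-0.9509, 0.0900]  P^-=[0.3533 0.0954; 0.0954 0.5957]  H_jac=[-0.9955 0.0943]  S=[0.6175]  K=[-0.5550; -0.0628]  nu=[-0.3651]  x^+=[-0.7483, 0.1130]  P^+=[0.1631 0.0738; 0.0738 0.5932]

x_post = [-0.7483, 0.1130]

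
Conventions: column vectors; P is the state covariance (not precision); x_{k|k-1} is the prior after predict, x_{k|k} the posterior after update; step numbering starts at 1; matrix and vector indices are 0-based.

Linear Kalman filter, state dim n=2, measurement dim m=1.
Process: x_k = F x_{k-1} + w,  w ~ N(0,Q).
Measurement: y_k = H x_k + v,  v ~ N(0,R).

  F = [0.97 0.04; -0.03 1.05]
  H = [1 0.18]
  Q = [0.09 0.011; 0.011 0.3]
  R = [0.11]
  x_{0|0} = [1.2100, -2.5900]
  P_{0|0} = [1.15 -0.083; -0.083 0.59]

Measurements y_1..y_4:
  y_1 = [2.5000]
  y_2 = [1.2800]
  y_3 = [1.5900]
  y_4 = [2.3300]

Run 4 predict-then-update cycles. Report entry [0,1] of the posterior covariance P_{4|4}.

P_post[0,1] = -0.2608

step 1: x^-=[1.0701, -2.7558]  P^-=[1.1665 -0.0821; -0.0821 0.9567]  S=[1.2780]  K=[0.9012; 0.0705]  nu=[1.9259]  x^+=[2.8058, -2.6200]  P^+=[0.1285 -0.1633; -0.1633 0.9504]
step 2: x^-=[2.6169, -2.8352]  P^-=[0.1998 -0.1190; -0.1190 1.3582]  S=[0.3110]  K=[0.5736; 0.4036]  nu=[-0.8265]  x^+=[2.1428, -3.1688]  P^+=[0.0975 -0.1910; -0.1910 1.3075]
step 3: x^-=[1.9517, -3.3915]  P^-=[0.1690 -0.1312; -0.1312 1.7537]  S=[0.2886]  K=[0.5037; 0.6393]  nu=[0.2488]  x^+=[2.0770, -3.2325]  P^+=[0.0958 -0.2241; -0.2241 1.6358]
step 4: x^-=[1.8854, -3.4564]  P^-=[0.1653 -0.1511; -0.1511 2.1176]  S=[0.2895]  K=[0.4770; 0.7947]  nu=[1.0667]  x^+=[2.3943, -2.6087]  P^+=[0.0994 -0.2608; -0.2608 1.9348]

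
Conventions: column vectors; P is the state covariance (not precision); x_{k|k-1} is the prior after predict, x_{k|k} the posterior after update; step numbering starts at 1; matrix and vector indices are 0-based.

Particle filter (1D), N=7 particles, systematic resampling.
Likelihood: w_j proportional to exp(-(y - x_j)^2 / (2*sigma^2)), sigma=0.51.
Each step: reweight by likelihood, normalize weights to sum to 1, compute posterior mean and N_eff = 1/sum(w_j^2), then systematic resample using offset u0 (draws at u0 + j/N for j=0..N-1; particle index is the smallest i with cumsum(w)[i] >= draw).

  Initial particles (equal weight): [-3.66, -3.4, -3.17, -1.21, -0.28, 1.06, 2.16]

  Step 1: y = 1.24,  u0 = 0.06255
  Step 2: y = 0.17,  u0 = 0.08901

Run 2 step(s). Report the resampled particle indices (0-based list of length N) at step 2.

resampled_idx = [0, 1, 2, 3, 3, 4, 5]

step 1: w=[0.0000, 0.0000, 0.0000, 0.0000, 0.0103, 0.8185, 0.1712]  mean=1.2345  Neff=1.4297  idx=[5, 5, 5, 5, 5, 5, 6]
step 2: w=[0.1666, 0.1666, 0.1666, 0.1666, 0.1666, 0.1666, 0.0004]  mean=1.0604  Neff=6.0045  idx=[0, 1, 2, 3, 3, 4, 5]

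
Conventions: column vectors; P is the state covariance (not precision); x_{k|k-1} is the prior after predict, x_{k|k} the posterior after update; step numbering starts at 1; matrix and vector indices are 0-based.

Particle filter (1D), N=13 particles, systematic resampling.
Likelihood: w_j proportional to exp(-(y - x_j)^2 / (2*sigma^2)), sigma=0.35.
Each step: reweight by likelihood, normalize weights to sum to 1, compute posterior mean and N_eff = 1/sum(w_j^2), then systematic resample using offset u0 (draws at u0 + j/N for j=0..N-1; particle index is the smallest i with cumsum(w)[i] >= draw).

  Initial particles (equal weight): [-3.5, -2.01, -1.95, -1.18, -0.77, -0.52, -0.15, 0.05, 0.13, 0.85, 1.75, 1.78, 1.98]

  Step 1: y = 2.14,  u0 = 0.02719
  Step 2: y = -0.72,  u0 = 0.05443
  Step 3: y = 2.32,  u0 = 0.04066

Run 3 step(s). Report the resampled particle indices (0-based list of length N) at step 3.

step 1: w=[0.0000, 0.0000, 0.0000, 0.0000, 0.0000, 0.0000, 0.0000, 0.0000, 0.0000, 0.0006, 0.2650, 0.2904, 0.4440]  mean=1.8603  Neff=2.8431  idx=[10, 10, 10, 10, 11, 11, 11, 12, 12, 12, 12, 12, 12]
step 2: w=[0.1761, 0.1761, 0.1761, 0.1761, 0.0958, 0.0958, 0.0958, 0.0014, 0.0014, 0.0014, 0.0014, 0.0014, 0.0014]  mean=1.7605  Neff=6.5977  idx=[0, 0, 1, 1, 2, 2, 2, 3, 3, 4, 5, 6, 6]
step 3: w=[0.0736, 0.0736, 0.0736, 0.0736, 0.0736, 0.0736, 0.0736, 0.0736, 0.0736, 0.0843, 0.0843, 0.0843, 0.0843]  mean=1.7601  Neff=12.9465  idx=[0, 1, 2, 3, 4, 5, 6, 7, 8, 9, 10, 11, 12]

resampled_idx = [0, 1, 2, 3, 4, 5, 6, 7, 8, 9, 10, 11, 12]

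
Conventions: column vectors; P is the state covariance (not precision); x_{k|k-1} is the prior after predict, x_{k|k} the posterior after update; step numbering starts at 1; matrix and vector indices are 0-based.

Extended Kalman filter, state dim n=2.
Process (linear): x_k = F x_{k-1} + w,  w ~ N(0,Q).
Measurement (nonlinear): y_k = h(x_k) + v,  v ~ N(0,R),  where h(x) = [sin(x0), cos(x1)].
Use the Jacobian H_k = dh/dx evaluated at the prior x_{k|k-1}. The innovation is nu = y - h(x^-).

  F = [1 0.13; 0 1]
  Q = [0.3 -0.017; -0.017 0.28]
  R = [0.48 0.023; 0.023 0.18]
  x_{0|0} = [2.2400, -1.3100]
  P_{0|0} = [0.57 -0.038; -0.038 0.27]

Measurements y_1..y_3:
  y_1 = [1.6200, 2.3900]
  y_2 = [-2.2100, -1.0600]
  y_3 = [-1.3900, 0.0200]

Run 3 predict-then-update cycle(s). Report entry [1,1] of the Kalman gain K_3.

step 1: x^-=[2.0697, -1.3100]  P^-=[0.8647 -0.0199; -0.0199 0.5500]  H_jac=[-0.4785 0.0000; 0.0000 0.9662]  S=[0.6779 0.0322; 0.0322 0.6934]  K=[-0.6103 0.0006; -0.0224 0.7674]  nu=[0.7419, 2.1321]  x^+=[1.6182, 0.3095]  P^+=[0.6122 -0.0144; -0.0144 0.1424]
step 2: x^-=[1.6585, 0.3095]  P^-=[0.9109 -0.0129; -0.0129 0.4224]  H_jac=[-0.0876 0.0000; 0.0000 -0.3046]  S=[0.4870 0.0227; 0.0227 0.2192]  K=[-0.1654 0.0350; 0.0298 -0.5901]  nu=[-3.2062, -2.0125]  x^+=[2.1184, 1.4017]  P^+=[0.8975 -0.0082; -0.0082 0.3465]
step 3: x^-=[2.3006, 1.4017]  P^-=[1.2013 0.0198; 0.0198 0.6265]  H_jac=[-0.6667 0.0000; 0.0000 -0.9857]  S=[1.0140 0.0360; 0.0360 0.7887]  K=[-0.7903 0.0113; 0.0148 -0.7836]  nu=[-2.1353, -0.1483]  x^+=[3.9864, 1.4863]  P^+=[0.5685 0.0164; 0.0164 0.1427]

K[1,1] = -0.7836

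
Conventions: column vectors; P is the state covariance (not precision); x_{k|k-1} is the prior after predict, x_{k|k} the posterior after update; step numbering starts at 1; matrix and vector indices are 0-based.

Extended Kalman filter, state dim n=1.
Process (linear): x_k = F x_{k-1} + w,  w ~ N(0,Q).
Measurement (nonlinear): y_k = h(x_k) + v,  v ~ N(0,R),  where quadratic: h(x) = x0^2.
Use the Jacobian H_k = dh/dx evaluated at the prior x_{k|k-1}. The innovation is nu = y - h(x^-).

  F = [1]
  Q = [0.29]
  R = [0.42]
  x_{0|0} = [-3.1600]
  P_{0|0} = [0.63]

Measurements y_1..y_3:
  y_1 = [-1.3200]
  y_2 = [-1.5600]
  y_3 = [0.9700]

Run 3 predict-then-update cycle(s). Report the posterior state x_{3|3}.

step 1: x^-=[-3.1600]  P^-=[0.9200]  H_jac=[-6.3200]  S=[37.1670]  K=[-0.1564]  nu=[-11.3056]  x^+=[-1.3914]  P^+=[0.0104]
step 2: x^-=[-1.3914]  P^-=[0.3004]  H_jac=[-2.7827]  S=[2.7461]  K=[-0.3044]  nu=[-3.4959]  x^+=[-0.3272]  P^+=[0.0459]
step 3: x^-=[-0.3272]  P^-=[0.3359]  H_jac=[-0.6544]  S=[0.5639]  K=[-0.3899]  nu=[0.8629]  x^+=[-0.6637]  P^+=[0.2502]

x_post = [-0.6637]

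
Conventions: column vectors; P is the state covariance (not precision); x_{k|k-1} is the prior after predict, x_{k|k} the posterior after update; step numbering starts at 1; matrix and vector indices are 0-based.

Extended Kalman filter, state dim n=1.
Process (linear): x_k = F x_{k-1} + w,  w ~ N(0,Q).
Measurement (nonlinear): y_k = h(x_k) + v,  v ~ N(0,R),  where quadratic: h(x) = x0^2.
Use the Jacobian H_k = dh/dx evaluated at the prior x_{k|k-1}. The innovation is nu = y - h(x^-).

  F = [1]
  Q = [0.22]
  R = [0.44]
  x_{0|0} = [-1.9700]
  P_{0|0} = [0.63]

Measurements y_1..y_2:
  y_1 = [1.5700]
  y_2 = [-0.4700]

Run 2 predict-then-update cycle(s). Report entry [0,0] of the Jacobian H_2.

H_jac[0,0] = -2.8048

step 1: x^-=[-1.9700]  P^-=[0.8500]  H_jac=[-3.9400]  S=[13.6351]  K=[-0.2456]  nu=[-2.3109]  x^+=[-1.4024]  P^+=[0.0274]
step 2: x^-=[-1.4024]  P^-=[0.2474]  H_jac=[-2.8048]  S=[2.3865]  K=[-0.2908]  nu=[-2.4367]  x^+=[-0.6938]  P^+=[0.0456]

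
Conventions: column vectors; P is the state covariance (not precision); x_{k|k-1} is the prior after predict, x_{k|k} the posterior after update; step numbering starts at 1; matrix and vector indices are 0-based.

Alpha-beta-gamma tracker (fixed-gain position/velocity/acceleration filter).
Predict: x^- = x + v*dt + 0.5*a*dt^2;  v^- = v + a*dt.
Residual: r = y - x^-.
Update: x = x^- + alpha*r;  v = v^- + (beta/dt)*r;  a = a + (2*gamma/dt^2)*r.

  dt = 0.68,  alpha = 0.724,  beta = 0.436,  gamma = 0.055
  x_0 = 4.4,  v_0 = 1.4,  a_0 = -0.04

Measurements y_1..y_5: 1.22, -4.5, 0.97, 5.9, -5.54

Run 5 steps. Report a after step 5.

step 1: x_pred=5.3428  r=-4.1228  x^+=2.3579  v^+=-1.2706  a^+=-1.0208
step 2: x_pred=1.2579  r=-5.7579  x^+=-2.9108  v^+=-5.6565  a^+=-2.3905
step 3: x_pred=-7.3100  r=8.2800  x^+=-1.3153  v^+=-1.9732  a^+=-0.4208
step 4: x_pred=-2.7543  r=8.6543  x^+=3.5114  v^+=3.2896  a^+=1.6380
step 5: x_pred=6.1271  r=-11.6671  x^+=-2.3199  v^+=-3.0772  a^+=-1.1375

a_post = -1.1375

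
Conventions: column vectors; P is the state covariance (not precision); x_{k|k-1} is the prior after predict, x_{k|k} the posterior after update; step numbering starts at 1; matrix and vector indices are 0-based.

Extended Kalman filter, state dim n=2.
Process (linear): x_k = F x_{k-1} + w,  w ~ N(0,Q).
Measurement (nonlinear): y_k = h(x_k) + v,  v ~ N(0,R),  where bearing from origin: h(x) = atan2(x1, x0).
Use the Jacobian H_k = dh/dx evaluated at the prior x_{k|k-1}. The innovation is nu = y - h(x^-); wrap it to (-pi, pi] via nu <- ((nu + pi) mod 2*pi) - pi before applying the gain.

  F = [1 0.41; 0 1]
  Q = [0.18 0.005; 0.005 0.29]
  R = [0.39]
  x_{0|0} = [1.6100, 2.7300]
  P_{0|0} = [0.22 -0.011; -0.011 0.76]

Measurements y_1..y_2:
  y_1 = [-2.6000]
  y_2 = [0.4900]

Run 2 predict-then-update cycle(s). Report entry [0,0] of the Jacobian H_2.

H_jac[0,0] = -0.1257

step 1: x^-=[2.7293, 2.7300]  P^-=[0.5187 0.3056; 0.3056 1.0500]  H_jac=[-0.1832 0.1832]  S=[0.4221]  K=[-0.0925; 0.3229]  nu=[2.8977]  x^+=[2.4612, 3.6658]  P^+=[0.5151 0.3182; 0.3182 1.0060]
step 2: x^-=[3.9641, 3.6658]  P^-=[1.1252 0.7357; 0.7357 1.2960]  H_jac=[-0.1257 0.1360]  S=[0.4066]  K=[-0.1019; 0.2059]  nu=[-0.2563]  x^+=[3.9903, 3.6130]  P^+=[1.1209 0.7442; 0.7442 1.2787]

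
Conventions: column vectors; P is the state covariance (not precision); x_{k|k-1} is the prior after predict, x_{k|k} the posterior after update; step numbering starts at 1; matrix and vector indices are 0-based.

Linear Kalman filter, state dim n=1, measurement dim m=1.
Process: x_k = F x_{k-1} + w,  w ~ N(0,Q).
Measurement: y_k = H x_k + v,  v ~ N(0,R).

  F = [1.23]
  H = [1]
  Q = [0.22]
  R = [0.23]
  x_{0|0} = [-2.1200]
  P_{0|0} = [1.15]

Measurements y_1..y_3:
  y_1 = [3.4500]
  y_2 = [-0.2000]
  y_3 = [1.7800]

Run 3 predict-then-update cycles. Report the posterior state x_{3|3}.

x_post = [1.5590]

step 1: x^-=[-2.6076]  P^-=[1.9598]  S=[2.1898]  K=[0.8950]  nu=[6.0576]  x^+=[2.8138]  P^+=[0.2058]
step 2: x^-=[3.4609]  P^-=[0.5314]  S=[0.7614]  K=[0.6979]  nu=[-3.6609]  x^+=[0.9058]  P^+=[0.1605]
step 3: x^-=[1.1142]  P^-=[0.4629]  S=[0.6929]  K=[0.6680]  nu=[0.6658]  x^+=[1.5590]  P^+=[0.1536]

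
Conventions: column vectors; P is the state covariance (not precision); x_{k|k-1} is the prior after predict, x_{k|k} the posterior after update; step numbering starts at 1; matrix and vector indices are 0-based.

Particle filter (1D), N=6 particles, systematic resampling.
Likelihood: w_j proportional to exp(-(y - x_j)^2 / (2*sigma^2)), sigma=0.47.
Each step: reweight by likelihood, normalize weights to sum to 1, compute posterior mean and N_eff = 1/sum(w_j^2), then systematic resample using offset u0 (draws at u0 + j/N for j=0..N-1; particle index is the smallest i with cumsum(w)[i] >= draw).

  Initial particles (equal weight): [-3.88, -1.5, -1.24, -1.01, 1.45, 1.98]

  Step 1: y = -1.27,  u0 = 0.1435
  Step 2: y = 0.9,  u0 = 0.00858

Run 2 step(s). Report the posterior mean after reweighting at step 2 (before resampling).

step 1: w=[0.0000, 0.3234, 0.3638, 0.3128, 0.0000, 0.0000]  mean=-1.2521  Neff=2.9870  idx=[1, 1, 2, 2, 3, 3]
step 2: w=[0.0037, 0.0037, 0.0537, 0.0537, 0.4425, 0.4425]  mean=-1.0384  Neff=2.5157  idx=[2, 4, 4, 4, 5, 5]

post_mean = -1.0384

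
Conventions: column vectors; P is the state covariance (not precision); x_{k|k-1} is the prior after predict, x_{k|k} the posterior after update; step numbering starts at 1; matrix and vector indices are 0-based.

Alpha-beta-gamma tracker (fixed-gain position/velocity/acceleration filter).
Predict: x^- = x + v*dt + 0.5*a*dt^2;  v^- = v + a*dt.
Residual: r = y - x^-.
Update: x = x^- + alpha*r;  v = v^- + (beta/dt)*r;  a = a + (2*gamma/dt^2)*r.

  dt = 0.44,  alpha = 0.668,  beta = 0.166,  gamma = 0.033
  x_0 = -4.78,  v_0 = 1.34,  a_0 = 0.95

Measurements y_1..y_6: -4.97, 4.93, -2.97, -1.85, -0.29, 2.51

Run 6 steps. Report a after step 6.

a_post = 0.1710

step 1: x_pred=-4.0984  r=-0.8716  x^+=-4.6806  v^+=1.4292  a^+=0.6529
step 2: x_pred=-3.9886  r=8.9186  x^+=1.9690  v^+=5.0812  a^+=3.6933
step 3: x_pred=4.5623  r=-7.5323  x^+=-0.4693  v^+=3.8645  a^+=1.1255
step 4: x_pred=1.3401  r=-3.1901  x^+=-0.7909  v^+=3.1562  a^+=0.0380
step 5: x_pred=0.6015  r=-0.8915  x^+=0.0060  v^+=2.8366  a^+=-0.2660
step 6: x_pred=1.2283  r=1.2817  x^+=2.0845  v^+=3.2031  a^+=0.1710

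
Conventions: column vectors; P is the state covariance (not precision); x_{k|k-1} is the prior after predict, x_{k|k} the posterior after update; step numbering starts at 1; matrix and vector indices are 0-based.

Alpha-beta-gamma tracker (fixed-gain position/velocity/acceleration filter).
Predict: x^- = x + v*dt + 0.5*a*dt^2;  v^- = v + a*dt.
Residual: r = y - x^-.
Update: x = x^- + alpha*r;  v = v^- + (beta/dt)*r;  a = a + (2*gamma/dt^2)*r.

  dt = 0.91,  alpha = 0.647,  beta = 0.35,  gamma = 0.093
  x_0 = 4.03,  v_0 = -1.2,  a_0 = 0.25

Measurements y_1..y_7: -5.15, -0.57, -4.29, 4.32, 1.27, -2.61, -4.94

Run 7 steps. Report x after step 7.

step 1: x_pred=3.0415  r=-8.1915  x^+=-2.2584  v^+=-4.1231  a^+=-1.5899
step 2: x_pred=-6.6687  r=6.0987  x^+=-2.7228  v^+=-3.2242  a^+=-0.2201
step 3: x_pred=-5.7480  r=1.4580  x^+=-4.8047  v^+=-2.8637  a^+=0.1074
step 4: x_pred=-7.3662  r=11.6862  x^+=0.1948  v^+=1.7287  a^+=2.7323
step 5: x_pred=2.8992  r=-1.6292  x^+=1.8451  v^+=3.5885  a^+=2.3663
step 6: x_pred=6.0904  r=-8.7004  x^+=0.4612  v^+=2.3955  a^+=0.4121
step 7: x_pred=2.8118  r=-7.7518  x^+=-2.2036  v^+=-0.2109  a^+=-1.3290

x_post = -2.2036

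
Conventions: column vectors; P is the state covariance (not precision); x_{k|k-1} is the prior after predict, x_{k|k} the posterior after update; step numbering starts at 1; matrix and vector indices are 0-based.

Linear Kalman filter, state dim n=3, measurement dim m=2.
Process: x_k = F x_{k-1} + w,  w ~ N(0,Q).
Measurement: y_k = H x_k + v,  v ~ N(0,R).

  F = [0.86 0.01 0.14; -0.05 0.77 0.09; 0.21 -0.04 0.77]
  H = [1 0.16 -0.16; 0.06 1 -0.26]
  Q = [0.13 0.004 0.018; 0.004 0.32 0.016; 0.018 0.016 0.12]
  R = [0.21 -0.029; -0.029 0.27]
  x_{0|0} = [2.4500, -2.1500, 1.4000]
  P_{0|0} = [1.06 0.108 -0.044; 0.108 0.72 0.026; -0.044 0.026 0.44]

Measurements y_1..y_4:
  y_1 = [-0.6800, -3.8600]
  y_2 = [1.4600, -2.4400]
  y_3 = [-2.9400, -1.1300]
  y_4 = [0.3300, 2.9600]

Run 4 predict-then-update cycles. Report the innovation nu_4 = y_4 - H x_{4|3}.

step 1: x^-=[2.2815, -1.6520, 1.6785]  P^-=[0.9140 0.0407 0.2227; 0.0407 0.7488 0.0470; 0.2227 0.0470 0.4111]  S=[1.0930 0.1343; 0.1343 1.0233]  K=[0.8182 -0.0706; 0.0521 0.7153; 0.1586 -0.0662]  nu=[-2.4286, -1.9085]  x^+=[0.4291, -3.1436, 1.4197]  P^+=[0.1926 -0.0323 0.0849; -0.0323 0.2122 0.0717; 0.0849 0.0717 0.3820]
step 2: x^-=[0.5363, -2.3142, 1.3090]  P^-=[0.3001 -0.0054 0.1538; -0.0054 0.4611 0.0692; 0.1538 0.0692 0.3789]  S=[0.4771 0.0176; 0.0176 0.7163]  K=[0.5775 -0.0525; 0.0973 0.6157; 0.2197 -0.0334]  nu=[1.5034, 0.1824]  x^+=[1.3950, -2.0557, 1.6332]  P^+=[0.1400 -0.0153 0.0925; -0.0153 0.1829 0.0714; 0.0925 0.0714 0.3553]
step 3: x^-=[1.4078, -1.5056, 1.6328]  P^-=[0.2628 0.0080 0.1462; 0.0080 0.4419 0.0713; 0.1462 0.0713 0.3629]  S=[0.4455 0.0269; 0.0269 0.6967]  K=[0.5427 -0.0413; 0.1147 0.6039; 0.2251 -0.0292]  nu=[-3.8456, 0.7157]  x^+=[-0.7088, -1.5144, 0.7463]  P^+=[0.1316 -0.0110 0.0916; -0.0110 0.1782 0.0685; 0.0916 0.0685 0.3401]
step 4: x^-=[-0.5202, -1.0635, 0.4864]  P^-=[0.2560 0.0106 0.1422; 0.0106 0.4383 0.0695; 0.1422 0.0695 0.3533]  S=[0.4407 0.0296; 0.0296 0.6938]  K=[0.5359 -0.0387; 0.1176 0.6016; 0.2216 -0.0294]  nu=[1.0982, 4.1811]  x^+=[-0.0934, 1.5810, 0.6068]  P^+=[0.1297 -0.0104 0.0898; -0.0104 0.1769 0.0664; 0.0898 0.0664 0.3315]

innov = [1.0982, 4.1811]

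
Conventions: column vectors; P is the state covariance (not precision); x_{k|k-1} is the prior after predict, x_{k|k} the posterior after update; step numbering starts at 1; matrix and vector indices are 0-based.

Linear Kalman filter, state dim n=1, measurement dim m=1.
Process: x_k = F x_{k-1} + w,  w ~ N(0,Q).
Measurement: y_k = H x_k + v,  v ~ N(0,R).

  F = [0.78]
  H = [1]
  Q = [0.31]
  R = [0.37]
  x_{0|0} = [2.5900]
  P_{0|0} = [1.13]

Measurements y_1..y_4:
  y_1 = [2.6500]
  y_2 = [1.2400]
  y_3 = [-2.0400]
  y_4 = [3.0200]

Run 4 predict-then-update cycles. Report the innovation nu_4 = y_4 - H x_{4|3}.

innov = [3.4501]

step 1: x^-=[2.0202]  P^-=[0.9975]  S=[1.3675]  K=[0.7294]  nu=[0.6298]  x^+=[2.4796]  P^+=[0.2699]
step 2: x^-=[1.9341]  P^-=[0.4742]  S=[0.8442]  K=[0.5617]  nu=[-0.6941]  x^+=[1.5442]  P^+=[0.2078]
step 3: x^-=[1.2045]  P^-=[0.4364]  S=[0.8064]  K=[0.5412]  nu=[-3.2445]  x^+=[-0.5514]  P^+=[0.2002]
step 4: x^-=[-0.4301]  P^-=[0.4318]  S=[0.8018]  K=[0.5386]  nu=[3.4501]  x^+=[1.4280]  P^+=[0.1993]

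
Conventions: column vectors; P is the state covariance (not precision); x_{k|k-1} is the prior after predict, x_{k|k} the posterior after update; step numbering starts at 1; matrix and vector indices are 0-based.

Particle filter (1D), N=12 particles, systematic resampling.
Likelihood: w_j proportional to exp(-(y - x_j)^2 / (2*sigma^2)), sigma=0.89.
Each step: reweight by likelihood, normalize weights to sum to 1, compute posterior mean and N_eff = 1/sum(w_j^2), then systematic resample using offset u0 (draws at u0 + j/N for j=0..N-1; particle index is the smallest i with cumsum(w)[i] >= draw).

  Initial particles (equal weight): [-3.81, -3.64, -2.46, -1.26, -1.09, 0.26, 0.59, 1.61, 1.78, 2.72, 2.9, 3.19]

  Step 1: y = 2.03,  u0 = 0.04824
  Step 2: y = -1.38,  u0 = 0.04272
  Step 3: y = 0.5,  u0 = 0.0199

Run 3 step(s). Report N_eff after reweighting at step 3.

step 1: w=[0.0000, 0.0000, 0.0000, 0.0003, 0.0005, 0.0341, 0.0666, 0.2206, 0.2370, 0.1826, 0.1529, 0.1054]  mean=2.1006  Neff=5.6101  idx=[6, 7, 7, 7, 8, 8, 8, 9, 9, 10, 10, 11]
step 2: w=[0.8421, 0.0345, 0.0345, 0.0345, 0.0179, 0.0179, 0.0179, 0.0002, 0.0002, 0.0001, 0.0001, 0.0000]  mean=0.7610  Neff=1.4012  idx=[0, 0, 0, 0, 0, 0, 0, 0, 0, 0, 1, 4]
step 3: w=[0.0924, 0.0924, 0.0924, 0.0924, 0.0924, 0.0924, 0.0924, 0.0924, 0.0924, 0.0924, 0.0427, 0.0330]  mean=0.6728  Neff=11.3194  idx=[0, 1, 2, 2, 3, 4, 5, 6, 7, 8, 9, 10]

N_eff = 11.3194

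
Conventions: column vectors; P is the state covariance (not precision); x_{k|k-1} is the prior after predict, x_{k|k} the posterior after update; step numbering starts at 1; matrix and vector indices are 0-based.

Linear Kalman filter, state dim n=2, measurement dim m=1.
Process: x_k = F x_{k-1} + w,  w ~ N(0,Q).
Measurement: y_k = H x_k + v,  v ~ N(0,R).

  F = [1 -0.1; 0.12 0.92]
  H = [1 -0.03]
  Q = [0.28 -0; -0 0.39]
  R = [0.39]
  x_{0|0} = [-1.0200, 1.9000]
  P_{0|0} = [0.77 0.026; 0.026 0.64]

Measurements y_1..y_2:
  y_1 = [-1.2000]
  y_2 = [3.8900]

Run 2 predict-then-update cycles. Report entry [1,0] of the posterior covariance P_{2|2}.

step 1: x^-=[-1.2100, 1.6256]  P^-=[1.0512 0.0571; 0.0571 0.9485]  S=[1.4386]  K=[0.7295; 0.0199]  nu=[0.0588]  x^+=[-1.1671, 1.6268]  P^+=[0.2856 0.0362; 0.0362 0.9480]
step 2: x^-=[-1.3298, 1.3566]  P^-=[0.5678 -0.0201; -0.0201 1.2045]  S=[0.9601]  K=[0.5920; -0.0585]  nu=[5.2605]  x^+=[1.7846, 1.0487]  P^+=[0.2313 0.0132; 0.0132 1.2012]

P_post[1,0] = 0.0132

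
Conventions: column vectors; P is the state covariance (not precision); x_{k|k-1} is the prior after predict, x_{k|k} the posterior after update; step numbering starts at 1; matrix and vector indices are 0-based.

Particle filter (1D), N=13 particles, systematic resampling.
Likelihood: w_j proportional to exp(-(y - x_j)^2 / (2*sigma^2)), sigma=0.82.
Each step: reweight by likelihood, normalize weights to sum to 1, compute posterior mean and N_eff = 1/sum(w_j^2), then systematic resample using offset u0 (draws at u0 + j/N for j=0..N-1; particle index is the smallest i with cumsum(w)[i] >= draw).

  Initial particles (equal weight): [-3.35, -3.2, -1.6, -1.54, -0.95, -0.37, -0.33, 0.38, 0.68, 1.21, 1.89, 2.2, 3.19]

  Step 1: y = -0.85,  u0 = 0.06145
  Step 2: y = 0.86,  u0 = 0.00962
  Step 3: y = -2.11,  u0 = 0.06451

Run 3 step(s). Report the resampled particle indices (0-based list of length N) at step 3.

step 1: w=[0.0021, 0.0036, 0.1435, 0.1530, 0.2164, 0.1837, 0.1783, 0.0708, 0.0382, 0.0093, 0.0008, 0.0002, 0.0000]  mean=-0.7500  Neff=6.1362  idx=[2, 2, 3, 3, 4, 4, 5, 5, 5, 6, 6, 7, 8]
step 2: w=[0.0030, 0.0030, 0.0037, 0.0037, 0.0236, 0.0236, 0.0874, 0.0874, 0.0874, 0.0939, 0.0939, 0.2268, 0.2628]  mean=0.0401  Neff=6.1665  idx=[2, 6, 7, 8, 8, 9, 10, 11, 11, 11, 12, 12, 12]
step 3: w=[0.5473, 0.0733, 0.0733, 0.0733, 0.0733, 0.0661, 0.0661, 0.0069, 0.0069, 0.0069, 0.0021, 0.0021, 0.0021]  mean=-0.9827  Neff=3.0310  idx=[0, 0, 0, 0, 0, 0, 0, 1, 2, 3, 4, 6, 9]

resampled_idx = [0, 0, 0, 0, 0, 0, 0, 1, 2, 3, 4, 6, 9]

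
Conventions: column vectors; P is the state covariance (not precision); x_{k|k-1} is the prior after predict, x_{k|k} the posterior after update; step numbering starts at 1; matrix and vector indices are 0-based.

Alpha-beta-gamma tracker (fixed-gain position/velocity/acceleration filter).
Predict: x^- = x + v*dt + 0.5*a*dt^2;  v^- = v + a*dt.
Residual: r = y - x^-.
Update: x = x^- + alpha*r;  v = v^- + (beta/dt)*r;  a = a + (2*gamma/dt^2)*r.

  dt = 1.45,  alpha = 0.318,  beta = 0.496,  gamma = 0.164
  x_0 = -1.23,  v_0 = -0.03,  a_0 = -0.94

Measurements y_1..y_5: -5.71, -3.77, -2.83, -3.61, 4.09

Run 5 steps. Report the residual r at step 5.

resid = 6.7036

step 1: x_pred=-2.2617  r=-3.4483  x^+=-3.3582  v^+=-2.5726  a^+=-1.4780
step 2: x_pred=-8.6422  r=4.8722  x^+=-7.0928  v^+=-3.0490  a^+=-0.7179
step 3: x_pred=-12.2685  r=9.4385  x^+=-9.2671  v^+=-0.8613  a^+=0.7546
step 4: x_pred=-9.7227  r=6.1127  x^+=-7.7788  v^+=2.3238  a^+=1.7082
step 5: x_pred=-2.6136  r=6.7036  x^+=-0.4818  v^+=7.0938  a^+=2.7540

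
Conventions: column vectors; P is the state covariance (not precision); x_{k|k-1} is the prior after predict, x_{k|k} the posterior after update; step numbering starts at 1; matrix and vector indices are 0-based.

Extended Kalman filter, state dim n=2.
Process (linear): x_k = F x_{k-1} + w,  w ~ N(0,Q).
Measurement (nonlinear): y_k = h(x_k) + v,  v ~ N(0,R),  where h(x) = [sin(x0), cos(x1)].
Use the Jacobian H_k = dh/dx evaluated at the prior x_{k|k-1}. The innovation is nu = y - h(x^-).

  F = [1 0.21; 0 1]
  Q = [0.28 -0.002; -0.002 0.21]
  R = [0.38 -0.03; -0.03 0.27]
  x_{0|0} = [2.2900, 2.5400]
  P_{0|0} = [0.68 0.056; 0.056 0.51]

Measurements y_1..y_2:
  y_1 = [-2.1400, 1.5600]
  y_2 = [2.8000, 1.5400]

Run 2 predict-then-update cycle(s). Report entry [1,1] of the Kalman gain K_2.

K[1,1] = -0.7387

step 1: x^-=[2.8234, 2.5400]  P^-=[1.0060 0.1611; 0.1611 0.7200]  H_jac=[-0.9498 0.0000; 0.0000 -0.5660]  S=[1.2875 0.0566; 0.0566 0.5006]  K=[-0.7378 -0.0987; -0.0835 -0.8045]  nu=[-2.4529, 2.3844]  x^+=[4.3977, 0.8264]  P^+=[0.2921 0.0080; 0.0080 0.3794]
step 2: x^-=[4.5712, 0.8264]  P^-=[0.5921 0.0857; 0.0857 0.5894]  H_jac=[-0.1407 0.0000; 0.0000 -0.7355]  S=[0.3917 -0.0211; -0.0211 0.5888]  K=[-0.2189 -0.1148; -0.0706 -0.7387]  nu=[3.7901, 0.8625]  x^+=[3.6426, -0.0784]  P^+=[0.5667 0.0332; 0.0332 0.2683]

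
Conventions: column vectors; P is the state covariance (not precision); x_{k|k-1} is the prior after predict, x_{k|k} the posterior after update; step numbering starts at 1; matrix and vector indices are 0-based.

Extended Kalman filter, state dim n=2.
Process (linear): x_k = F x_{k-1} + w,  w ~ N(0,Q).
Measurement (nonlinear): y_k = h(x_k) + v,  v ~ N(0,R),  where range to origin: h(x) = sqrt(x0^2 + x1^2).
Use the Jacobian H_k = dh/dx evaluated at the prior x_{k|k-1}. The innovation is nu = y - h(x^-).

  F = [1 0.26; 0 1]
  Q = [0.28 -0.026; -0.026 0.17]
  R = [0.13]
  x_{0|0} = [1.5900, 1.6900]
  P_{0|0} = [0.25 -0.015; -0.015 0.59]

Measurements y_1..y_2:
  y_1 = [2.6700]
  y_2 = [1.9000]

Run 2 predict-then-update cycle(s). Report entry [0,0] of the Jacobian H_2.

H_jac[0,0] = 0.8245

step 1: x^-=[2.0294, 1.6900]  P^-=[0.5621 0.1124; 0.1124 0.7600]  H_jac=[0.7684 0.6399]  S=[0.8837]  K=[0.5702; 0.6481]  nu=[0.0291]  x^+=[2.0460, 1.7088]  P^+=[0.2748 -0.2142; -0.2142 0.3888]
step 2: x^-=[2.4903, 1.7088]  P^-=[0.4697 -0.1391; -0.1391 0.5588]  H_jac=[0.8245 0.5658]  S=[0.4985]  K=[0.6191; 0.4043]  nu=[-1.1202]  x^+=[1.7967, 1.2560]  P^+=[0.2786 -0.2638; -0.2638 0.4774]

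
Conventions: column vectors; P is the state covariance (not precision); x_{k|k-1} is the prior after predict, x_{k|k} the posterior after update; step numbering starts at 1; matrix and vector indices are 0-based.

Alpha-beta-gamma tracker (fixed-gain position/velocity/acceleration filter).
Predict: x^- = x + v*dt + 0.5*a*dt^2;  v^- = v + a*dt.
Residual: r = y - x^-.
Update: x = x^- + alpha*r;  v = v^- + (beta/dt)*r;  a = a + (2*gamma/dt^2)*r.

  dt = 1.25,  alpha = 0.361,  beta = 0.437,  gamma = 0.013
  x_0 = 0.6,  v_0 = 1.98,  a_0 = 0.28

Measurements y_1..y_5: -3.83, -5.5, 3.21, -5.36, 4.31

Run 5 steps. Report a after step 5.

a_post = 0.2317

step 1: x_pred=3.2938  r=-7.1238  x^+=0.7221  v^+=-0.1605  a^+=0.1615
step 2: x_pred=0.6476  r=-6.1476  x^+=-1.5717  v^+=-2.1079  a^+=0.0592
step 3: x_pred=-4.1603  r=7.3703  x^+=-1.4996  v^+=0.5427  a^+=0.1818
step 4: x_pred=-0.6791  r=-4.6809  x^+=-2.3689  v^+=-0.8664  a^+=0.1039
step 5: x_pred=-3.3708  r=7.6808  x^+=-0.5980  v^+=1.9487  a^+=0.2317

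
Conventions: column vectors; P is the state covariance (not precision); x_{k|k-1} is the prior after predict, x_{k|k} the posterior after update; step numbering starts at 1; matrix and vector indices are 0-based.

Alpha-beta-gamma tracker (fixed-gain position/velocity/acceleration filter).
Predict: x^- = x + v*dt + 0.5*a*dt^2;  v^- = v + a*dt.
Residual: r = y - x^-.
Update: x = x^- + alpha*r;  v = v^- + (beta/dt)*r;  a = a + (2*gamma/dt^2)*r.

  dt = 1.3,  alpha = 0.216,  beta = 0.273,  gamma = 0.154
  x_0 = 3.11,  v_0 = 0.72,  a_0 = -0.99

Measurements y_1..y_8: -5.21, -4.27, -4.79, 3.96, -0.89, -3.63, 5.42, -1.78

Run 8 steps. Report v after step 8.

step 1: x_pred=3.2094  r=-8.4194  x^+=1.3908  v^+=-2.3351  a^+=-2.5244
step 2: x_pred=-3.7779  r=-0.4921  x^+=-3.8842  v^+=-5.7202  a^+=-2.6141
step 3: x_pred=-13.5294  r=8.7394  x^+=-11.6417  v^+=-7.2833  a^+=-1.0214
step 4: x_pred=-21.9730  r=25.9330  x^+=-16.3715  v^+=-3.1651  a^+=3.7049
step 5: x_pred=-17.3555  r=16.4655  x^+=-13.7990  v^+=5.1090  a^+=6.7057
step 6: x_pred=-1.4910  r=-2.1390  x^+=-1.9530  v^+=13.3772  a^+=6.3159
step 7: x_pred=20.7742  r=-15.3542  x^+=17.4577  v^+=18.3634  a^+=3.5176
step 8: x_pred=44.3024  r=-46.0824  x^+=34.3486  v^+=13.2589  a^+=-4.8809

v_post = 13.2589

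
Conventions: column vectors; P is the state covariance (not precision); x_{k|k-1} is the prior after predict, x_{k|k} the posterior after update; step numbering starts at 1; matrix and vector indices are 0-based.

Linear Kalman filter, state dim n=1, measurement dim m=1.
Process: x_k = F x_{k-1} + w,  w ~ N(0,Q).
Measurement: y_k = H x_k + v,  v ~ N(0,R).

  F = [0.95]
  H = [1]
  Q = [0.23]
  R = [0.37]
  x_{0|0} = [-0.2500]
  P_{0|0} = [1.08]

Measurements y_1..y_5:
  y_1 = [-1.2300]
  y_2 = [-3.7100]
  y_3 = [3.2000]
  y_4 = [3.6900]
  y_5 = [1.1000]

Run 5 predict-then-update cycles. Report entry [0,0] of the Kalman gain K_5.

step 1: x^-=[-0.2375]  P^-=[1.2047]  S=[1.5747]  K=[0.7650]  nu=[-0.9925]  x^+=[-0.9968]  P^+=[0.2831]
step 2: x^-=[-0.9470]  P^-=[0.4855]  S=[0.8555]  K=[0.5675]  nu=[-2.7630]  x^+=[-2.5149]  P^+=[0.2100]
step 3: x^-=[-2.3892]  P^-=[0.4195]  S=[0.7895]  K=[0.5313]  nu=[5.5892]  x^+=[0.5806]  P^+=[0.1966]
step 4: x^-=[0.5516]  P^-=[0.4074]  S=[0.7774]  K=[0.5241]  nu=[3.1384]  x^+=[2.1963]  P^+=[0.1939]
step 5: x^-=[2.0865]  P^-=[0.4050]  S=[0.7750]  K=[0.5226]  nu=[-0.9865]  x^+=[1.5710]  P^+=[0.1934]

K[0,0] = 0.5226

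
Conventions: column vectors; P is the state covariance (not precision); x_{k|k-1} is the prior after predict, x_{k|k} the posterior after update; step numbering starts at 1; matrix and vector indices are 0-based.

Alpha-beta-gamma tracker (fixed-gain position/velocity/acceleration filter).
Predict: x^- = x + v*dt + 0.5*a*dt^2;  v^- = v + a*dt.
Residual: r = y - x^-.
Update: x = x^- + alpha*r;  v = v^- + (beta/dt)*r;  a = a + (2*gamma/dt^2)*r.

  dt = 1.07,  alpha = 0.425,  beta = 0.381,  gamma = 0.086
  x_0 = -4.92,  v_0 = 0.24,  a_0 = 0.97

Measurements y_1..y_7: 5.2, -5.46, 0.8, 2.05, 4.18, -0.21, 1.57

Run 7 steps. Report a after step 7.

a_post = -1.0140

step 1: x_pred=-4.1079  r=9.3079  x^+=-0.1521  v^+=4.5922  a^+=2.3683
step 2: x_pred=6.1174  r=-11.5774  x^+=1.1970  v^+=3.0039  a^+=0.6291
step 3: x_pred=4.7713  r=-3.9713  x^+=3.0835  v^+=2.2629  a^+=0.0324
step 4: x_pred=5.5234  r=-3.4734  x^+=4.0472  v^+=1.0609  a^+=-0.4894
step 5: x_pred=4.9022  r=-0.7222  x^+=4.5953  v^+=0.2801  a^+=-0.5979
step 6: x_pred=4.5527  r=-4.7627  x^+=2.5285  v^+=-2.0555  a^+=-1.3134
step 7: x_pred=-0.4227  r=1.9927  x^+=0.4242  v^+=-2.7513  a^+=-1.0140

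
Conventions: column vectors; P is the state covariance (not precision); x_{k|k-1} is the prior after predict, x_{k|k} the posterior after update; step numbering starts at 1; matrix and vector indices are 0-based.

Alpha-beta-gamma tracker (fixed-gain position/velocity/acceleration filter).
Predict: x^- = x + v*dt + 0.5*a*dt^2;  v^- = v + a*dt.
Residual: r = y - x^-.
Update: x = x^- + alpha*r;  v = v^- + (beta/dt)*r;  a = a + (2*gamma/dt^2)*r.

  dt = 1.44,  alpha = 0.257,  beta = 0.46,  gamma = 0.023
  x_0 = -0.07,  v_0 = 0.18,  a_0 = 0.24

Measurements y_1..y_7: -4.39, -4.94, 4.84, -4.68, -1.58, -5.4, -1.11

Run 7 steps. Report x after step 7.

x_post = -2.4214

step 1: x_pred=0.4380  r=-4.8280  x^+=-0.8028  v^+=-1.0167  a^+=0.1329
step 2: x_pred=-2.1290  r=-2.8110  x^+=-2.8514  v^+=-1.7233  a^+=0.0705
step 3: x_pred=-5.2598  r=10.0998  x^+=-2.6642  v^+=1.6046  a^+=0.2946
step 4: x_pred=-0.0481  r=-4.6319  x^+=-1.2385  v^+=0.5492  a^+=0.1918
step 5: x_pred=-0.2487  r=-1.3313  x^+=-0.5909  v^+=0.4002  a^+=0.1623
step 6: x_pred=0.1537  r=-5.5537  x^+=-1.2736  v^+=-1.1402  a^+=0.0391
step 7: x_pred=-2.8750  r=1.7650  x^+=-2.4214  v^+=-0.5201  a^+=0.0783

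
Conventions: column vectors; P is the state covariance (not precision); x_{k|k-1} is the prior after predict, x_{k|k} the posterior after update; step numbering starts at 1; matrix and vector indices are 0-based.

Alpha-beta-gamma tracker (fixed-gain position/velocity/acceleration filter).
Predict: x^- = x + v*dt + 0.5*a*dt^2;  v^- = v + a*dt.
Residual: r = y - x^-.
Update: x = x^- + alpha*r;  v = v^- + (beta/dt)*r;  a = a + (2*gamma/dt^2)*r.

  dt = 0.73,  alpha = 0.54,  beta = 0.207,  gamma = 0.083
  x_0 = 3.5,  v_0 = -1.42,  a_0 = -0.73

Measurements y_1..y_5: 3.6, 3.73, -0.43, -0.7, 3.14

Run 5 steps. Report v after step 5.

step 1: x_pred=2.2689  r=1.3311  x^+=2.9877  v^+=-1.5754  a^+=-0.3154
step 2: x_pred=1.7536  r=1.9764  x^+=2.8208  v^+=-1.2452  a^+=0.3003
step 3: x_pred=1.9919  r=-2.4219  x^+=0.6841  v^+=-1.7127  a^+=-0.4541
step 4: x_pred=-0.6873  r=-0.0127  x^+=-0.6941  v^+=-2.0479  a^+=-0.4581
step 5: x_pred=-2.3111  r=5.4511  x^+=0.6325  v^+=-0.8365  a^+=1.2400

v_post = -0.8365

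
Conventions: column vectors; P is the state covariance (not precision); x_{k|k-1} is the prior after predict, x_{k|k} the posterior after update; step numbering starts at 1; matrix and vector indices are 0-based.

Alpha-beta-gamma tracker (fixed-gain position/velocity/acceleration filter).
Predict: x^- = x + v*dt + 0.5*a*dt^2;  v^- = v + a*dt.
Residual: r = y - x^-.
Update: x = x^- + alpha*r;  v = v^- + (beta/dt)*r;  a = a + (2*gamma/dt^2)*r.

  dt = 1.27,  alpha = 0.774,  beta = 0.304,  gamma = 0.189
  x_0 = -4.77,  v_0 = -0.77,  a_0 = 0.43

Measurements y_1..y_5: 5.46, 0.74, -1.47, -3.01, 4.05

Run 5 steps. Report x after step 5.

step 1: x_pred=-5.4011  r=10.8611  x^+=3.0054  v^+=2.3759  a^+=2.9754
step 2: x_pred=8.4223  r=-7.6823  x^+=2.4762  v^+=4.3158  a^+=1.1750
step 3: x_pred=8.9048  r=-10.3748  x^+=0.8747  v^+=3.3246  a^+=-1.2565
step 4: x_pred=4.0837  r=-7.0937  x^+=-1.4068  v^+=0.0309  a^+=-2.9189
step 5: x_pred=-3.7216  r=7.7716  x^+=2.2936  v^+=-1.8159  a^+=-1.0976

x_post = 2.2936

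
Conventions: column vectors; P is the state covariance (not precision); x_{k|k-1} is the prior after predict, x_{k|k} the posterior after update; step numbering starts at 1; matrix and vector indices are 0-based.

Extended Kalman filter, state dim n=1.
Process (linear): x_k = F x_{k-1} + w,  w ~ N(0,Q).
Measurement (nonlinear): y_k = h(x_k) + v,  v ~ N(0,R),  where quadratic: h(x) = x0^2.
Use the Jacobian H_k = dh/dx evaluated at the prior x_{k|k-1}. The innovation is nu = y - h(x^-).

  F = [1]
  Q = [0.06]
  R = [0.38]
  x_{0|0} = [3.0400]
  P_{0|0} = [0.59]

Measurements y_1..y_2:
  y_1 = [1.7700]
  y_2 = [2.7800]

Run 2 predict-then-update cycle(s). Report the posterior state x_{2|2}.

x_post = [1.7194]

step 1: x^-=[3.0400]  P^-=[0.6500]  H_jac=[6.0800]  S=[24.4082]  K=[0.1619]  nu=[-7.4716]  x^+=[1.8303]  P^+=[0.0101]
step 2: x^-=[1.8303]  P^-=[0.0701]  H_jac=[3.6605]  S=[1.3196]  K=[0.1945]  nu=[-0.5698]  x^+=[1.7194]  P^+=[0.0202]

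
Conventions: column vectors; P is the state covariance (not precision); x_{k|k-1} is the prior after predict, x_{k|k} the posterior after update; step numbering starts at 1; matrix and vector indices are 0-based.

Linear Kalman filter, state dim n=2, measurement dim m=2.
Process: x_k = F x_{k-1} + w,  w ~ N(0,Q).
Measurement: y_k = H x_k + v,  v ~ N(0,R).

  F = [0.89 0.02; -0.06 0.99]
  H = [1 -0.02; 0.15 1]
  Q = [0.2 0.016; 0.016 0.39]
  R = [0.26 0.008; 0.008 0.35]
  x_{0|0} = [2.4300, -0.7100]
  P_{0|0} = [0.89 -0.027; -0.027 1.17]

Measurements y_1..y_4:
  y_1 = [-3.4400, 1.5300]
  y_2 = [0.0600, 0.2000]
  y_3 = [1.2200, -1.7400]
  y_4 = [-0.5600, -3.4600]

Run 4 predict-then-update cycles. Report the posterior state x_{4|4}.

step 1: x^-=[2.1485, -0.8487]  P^-=[0.9045 -0.0321; -0.0321 1.5431]  S=[1.1664 0.0808; 0.0808 1.9038]  K=[0.7745 0.0215; -0.1103 0.8127]  nu=[-5.6055, 2.0564]  x^+=[-2.1488, 1.4407]  P^+=[0.2012 -0.0165; -0.0165 0.2860]
step 2: x^-=[-1.8836, 1.5552]  P^-=[0.3589 -0.0036; -0.0036 0.6730]  S=[0.6193 0.0448; 0.0448 1.0300]  K=[0.5779 0.0237; -0.0750 0.6561]  nu=[1.9747, -1.0727]  x^+=[-0.7677, 0.7033]  P^+=[0.1503 -0.0096; -0.0096 0.2305]
step 3: x^-=[-0.6692, 0.7424]  P^-=[0.3188 0.0041; 0.0041 0.6176]  S=[0.5789 0.0475; 0.0475 0.9760]  K=[0.5484 0.0265; -0.0666 0.6367]  nu=[1.9041, -2.3820]  x^+=[0.3119, -0.9009]  P^+=[0.1426 -0.0077; -0.0077 0.2235]
step 4: x^-=[0.2596, -0.9106]  P^-=[0.3128 0.0060; 0.0060 0.6104]  S=[0.5728 0.0487; 0.0487 0.9693]  K=[0.5436 0.0273; -0.0647 0.6340]  nu=[-0.8378, -2.5883]  x^+=[-0.2664, -2.4973]  P^+=[0.1414 -0.0073; -0.0073 0.2225]

x_post = [-0.2664, -2.4973]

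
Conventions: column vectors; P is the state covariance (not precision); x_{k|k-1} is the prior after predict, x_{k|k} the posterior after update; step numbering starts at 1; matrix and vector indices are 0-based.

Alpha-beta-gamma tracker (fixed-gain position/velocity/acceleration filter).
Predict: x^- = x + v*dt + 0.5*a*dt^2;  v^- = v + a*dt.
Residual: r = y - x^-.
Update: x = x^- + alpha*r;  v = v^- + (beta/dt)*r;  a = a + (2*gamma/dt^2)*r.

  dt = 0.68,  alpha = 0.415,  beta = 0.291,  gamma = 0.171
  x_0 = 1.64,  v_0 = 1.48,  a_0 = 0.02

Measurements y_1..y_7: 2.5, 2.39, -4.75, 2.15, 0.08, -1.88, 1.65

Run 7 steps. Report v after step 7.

v_post = 4.0698

step 1: x_pred=2.6510  r=-0.1510  x^+=2.5883  v^+=1.4290  a^+=-0.0917
step 2: x_pred=3.5388  r=-1.1488  x^+=3.0621  v^+=0.8750  a^+=-0.9414
step 3: x_pred=3.4394  r=-8.1894  x^+=0.0408  v^+=-3.2698  a^+=-6.9985
step 4: x_pred=-3.8007  r=5.9507  x^+=-1.3311  v^+=-5.4822  a^+=-2.5972
step 5: x_pred=-5.6595  r=5.7395  x^+=-3.2776  v^+=-4.7921  a^+=1.6478
step 6: x_pred=-6.1553  r=4.2753  x^+=-4.3810  v^+=-1.8420  a^+=4.8099
step 7: x_pred=-4.5216  r=6.1716  x^+=-1.9604  v^+=4.0698  a^+=9.3745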